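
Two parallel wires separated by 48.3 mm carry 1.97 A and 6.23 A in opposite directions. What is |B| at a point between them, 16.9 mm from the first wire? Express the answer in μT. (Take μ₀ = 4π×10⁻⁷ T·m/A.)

Each long wire gives B = μ₀I/(2πd). Distances are d₁ = 0.0169 m and d₂ = 0.0314 m.
B₁ = 2.33×10⁻⁵ T, B₂ = 3.97×10⁻⁵ T.
Between antiparallel currents both contributions point the same way, so they add. B = B₁ + B₂ = 2.33×10⁻⁵ + 3.97×10⁻⁵ = 6.30×10⁻⁵ T.

B ≈ 63.0 μT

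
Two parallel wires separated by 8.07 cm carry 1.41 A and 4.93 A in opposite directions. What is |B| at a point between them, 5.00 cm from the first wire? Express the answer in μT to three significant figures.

Each long wire gives B = μ₀I/(2πd). Distances are d₁ = 0.05 m and d₂ = 0.0307 m.
B₁ = 5.64×10⁻⁶ T, B₂ = 3.21×10⁻⁵ T.
Between antiparallel currents both contributions point the same way, so they add. B = B₁ + B₂ = 5.64×10⁻⁶ + 3.21×10⁻⁵ = 3.78×10⁻⁵ T.

B ≈ 37.8 μT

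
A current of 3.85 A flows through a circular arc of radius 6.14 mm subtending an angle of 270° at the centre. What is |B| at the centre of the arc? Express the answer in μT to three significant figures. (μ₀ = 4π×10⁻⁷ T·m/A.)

B ≈ 295 μT

The Biot–Savart field of a circular arc at its centre is B = μ₀Iφ/(4πR), with φ = 4.712 rad.
B = (4π×10⁻⁷ × 3.85 × 4.712) / (4π × 0.00614) = 2.95×10⁻⁴ T.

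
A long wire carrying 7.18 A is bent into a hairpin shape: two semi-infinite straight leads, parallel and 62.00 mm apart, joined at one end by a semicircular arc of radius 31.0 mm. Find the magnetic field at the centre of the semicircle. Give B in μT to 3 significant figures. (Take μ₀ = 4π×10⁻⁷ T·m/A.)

B ≈ 119 μT

The semicircular arc contributes B_arc = μ₀I·π/(4πR) = μ₀I/(4R) = 7.28×10⁻⁵ T.
Each semi-infinite lead is at perpendicular distance R = 0.031 m from the centre, with the perpendicular foot at its near end, so it contributes μ₀I/(4πR); both point the same way, together 4.63×10⁻⁵ T.
Arc and leads all point the same direction: B = 7.28×10⁻⁵ + 4.63×10⁻⁵ = 1.19×10⁻⁴ T.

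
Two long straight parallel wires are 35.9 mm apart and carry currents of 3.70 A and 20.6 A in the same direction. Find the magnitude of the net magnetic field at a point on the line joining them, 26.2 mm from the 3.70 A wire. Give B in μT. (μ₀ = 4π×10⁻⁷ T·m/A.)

Each long wire gives B = μ₀I/(2πd). Distances are d₁ = 0.0262 m and d₂ = 0.0097 m.
B₁ = 2.82×10⁻⁵ T, B₂ = 4.25×10⁻⁴ T.
Between parallel currents the two contributions point in opposite directions, so they subtract. B = |B₁ − B₂| = |2.82×10⁻⁵ − 4.25×10⁻⁴| = 3.96×10⁻⁴ T.

B ≈ 396 μT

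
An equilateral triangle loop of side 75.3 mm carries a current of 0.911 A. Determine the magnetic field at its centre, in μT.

B ≈ 21.8 μT

Each side is a finite straight segment at perpendicular distance d = a/(2 tan(π/3)) = 0.02174 m from the centre, with end-angles ±π/3.
One side contributes B₁ = (μ₀I/4πd)·2 sin(π/3) = 7.26×10⁻⁶ T.
All 3 sides add in the same direction: B = 3 × 7.26×10⁻⁶ = 2.18×10⁻⁵ T.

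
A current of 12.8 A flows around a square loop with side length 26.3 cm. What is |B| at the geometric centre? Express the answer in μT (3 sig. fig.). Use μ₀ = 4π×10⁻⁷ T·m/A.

Each side is a finite straight segment at perpendicular distance d = a/(2 tan(π/4)) = 0.1315 m from the centre, with end-angles ±π/4.
One side contributes B₁ = (μ₀I/4πd)·2 sin(π/4) = 1.38×10⁻⁵ T.
All 4 sides add in the same direction: B = 4 × 1.38×10⁻⁵ = 5.51×10⁻⁵ T.

B ≈ 55.1 μT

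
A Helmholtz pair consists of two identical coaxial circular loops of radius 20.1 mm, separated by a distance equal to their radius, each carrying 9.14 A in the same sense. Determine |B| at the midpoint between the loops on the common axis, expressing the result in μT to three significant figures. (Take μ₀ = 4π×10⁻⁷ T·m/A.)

Each loop contributes B = μ₀IR²/[2(R²+z²)^(3/2)] on the axis, with z measured from that loop.
Loop 1 (z = 0.01005 m): B₁ = 2.04×10⁻⁴ T. Loop 2 (z = 0.01005 m): B₂ = 2.04×10⁻⁴ T.
The fields add: B = B₁ + B₂ = 4.09×10⁻⁴ T.

B ≈ 409 μT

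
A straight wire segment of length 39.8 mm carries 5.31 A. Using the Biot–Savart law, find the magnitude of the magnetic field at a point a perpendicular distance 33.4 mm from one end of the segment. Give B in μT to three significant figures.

For a finite straight segment, B = (μ₀I/4πd)(sinθ₁ + sinθ₂), where θ₁, θ₂ are the angles from the perpendicular to each end.
The perpendicular foot is at one end, so the two end-offsets along the wire are 0 and L = 0.0398 m.
sinθ₁ = 0/√(0²+0.0334²) = 0.0000; sinθ₂ = 0.0398/√(0.0398²+0.0334²) = 0.7660.
B = (4π×10⁻⁷ × 5.31) / (4π × 0.0334) × (0.0000 + 0.7660) = 1.22×10⁻⁵ T.

B ≈ 12.2 μT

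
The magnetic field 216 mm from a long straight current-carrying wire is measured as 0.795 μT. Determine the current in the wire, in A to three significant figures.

I ≈ 0.859 A

For a long straight wire B = μ₀I/(2πd), so I = 2πdB/μ₀.
I = 2π × 0.216 × 7.95×10⁻⁷ / (4π×10⁻⁷) = 0.859 A.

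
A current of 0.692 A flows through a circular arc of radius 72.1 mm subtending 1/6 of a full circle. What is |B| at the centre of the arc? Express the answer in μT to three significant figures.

B ≈ 1.01 μT

The Biot–Savart field of a circular arc at its centre is B = μ₀Iφ/(4πR), with φ = 1.047 rad.
B = (4π×10⁻⁷ × 0.692 × 1.047) / (4π × 0.0721) = 1.01×10⁻⁶ T.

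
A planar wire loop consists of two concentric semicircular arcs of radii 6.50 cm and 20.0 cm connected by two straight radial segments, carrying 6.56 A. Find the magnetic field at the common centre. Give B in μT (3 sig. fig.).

The radial connectors point toward the centre, so dl × r̂ = 0 and they contribute nothing.
Each semicircle gives μ₀I/(4R): inner arc 3.17×10⁻⁵ T, outer arc 1.03×10⁻⁵ T.
The two arcs carry current in opposite angular senses, so their fields oppose: B = |3.17×10⁻⁵ − 1.03×10⁻⁵| = 2.14×10⁻⁵ T.

B ≈ 21.4 μT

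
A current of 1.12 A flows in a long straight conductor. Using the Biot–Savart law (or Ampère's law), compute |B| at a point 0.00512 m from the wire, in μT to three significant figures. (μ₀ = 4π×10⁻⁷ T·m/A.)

B ≈ 43.8 μT

For an infinitely long straight wire, B = μ₀I/(2πd).
B = (4π×10⁻⁷ × 1.12) / (2π × 0.00512) = 4.37×10⁻⁵ T.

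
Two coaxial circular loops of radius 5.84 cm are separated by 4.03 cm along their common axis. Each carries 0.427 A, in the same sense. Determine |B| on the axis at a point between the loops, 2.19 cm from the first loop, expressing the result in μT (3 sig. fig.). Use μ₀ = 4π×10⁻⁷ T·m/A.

B ≈ 7.76 μT

Each loop contributes B = μ₀IR²/[2(R²+z²)^(3/2)] on the axis, with z measured from that loop.
Loop 1 (z = 0.0219 m): B₁ = 3.77×10⁻⁶ T. Loop 2 (z = 0.0184 m): B₂ = 3.99×10⁻⁶ T.
The fields add: B = B₁ + B₂ = 7.76×10⁻⁶ T.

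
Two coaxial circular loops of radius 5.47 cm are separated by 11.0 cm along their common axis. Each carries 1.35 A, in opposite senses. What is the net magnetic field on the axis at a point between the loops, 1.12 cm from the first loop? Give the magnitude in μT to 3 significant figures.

B ≈ 12.8 μT

Each loop contributes B = μ₀IR²/[2(R²+z²)^(3/2)] on the axis, with z measured from that loop.
Loop 1 (z = 0.0112 m): B₁ = 1.46×10⁻⁵ T. Loop 2 (z = 0.0988 m): B₂ = 1.76×10⁻⁶ T.
The fields oppose: B = |B₁ − B₂| = 1.28×10⁻⁵ T.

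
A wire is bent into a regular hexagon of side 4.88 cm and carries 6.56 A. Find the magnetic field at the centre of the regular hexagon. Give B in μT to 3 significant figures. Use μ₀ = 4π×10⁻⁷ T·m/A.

B ≈ 93.1 μT

Each side is a finite straight segment at perpendicular distance d = a/(2 tan(π/6)) = 0.04226 m from the centre, with end-angles ±π/6.
One side contributes B₁ = (μ₀I/4πd)·2 sin(π/6) = 1.55×10⁻⁵ T.
All 6 sides add in the same direction: B = 6 × 1.55×10⁻⁵ = 9.31×10⁻⁵ T.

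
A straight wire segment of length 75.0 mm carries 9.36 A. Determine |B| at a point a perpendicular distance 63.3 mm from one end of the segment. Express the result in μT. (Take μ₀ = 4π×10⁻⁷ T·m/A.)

B ≈ 11.3 μT

For a finite straight segment, B = (μ₀I/4πd)(sinθ₁ + sinθ₂), where θ₁, θ₂ are the angles from the perpendicular to each end.
The perpendicular foot is at one end, so the two end-offsets along the wire are 0 and L = 0.075 m.
sinθ₁ = 0/√(0²+0.0633²) = 0.0000; sinθ₂ = 0.075/√(0.075²+0.0633²) = 0.7642.
B = (4π×10⁻⁷ × 9.36) / (4π × 0.0633) × (0.0000 + 0.7642) = 1.13×10⁻⁵ T.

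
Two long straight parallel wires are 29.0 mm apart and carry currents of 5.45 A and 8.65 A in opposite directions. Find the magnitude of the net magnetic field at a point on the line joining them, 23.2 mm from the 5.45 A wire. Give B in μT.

B ≈ 345 μT

Each long wire gives B = μ₀I/(2πd). Distances are d₁ = 0.0232 m and d₂ = 0.0058 m.
B₁ = 4.70×10⁻⁵ T, B₂ = 2.98×10⁻⁴ T.
Between antiparallel currents both contributions point the same way, so they add. B = B₁ + B₂ = 4.70×10⁻⁵ + 2.98×10⁻⁴ = 3.45×10⁻⁴ T.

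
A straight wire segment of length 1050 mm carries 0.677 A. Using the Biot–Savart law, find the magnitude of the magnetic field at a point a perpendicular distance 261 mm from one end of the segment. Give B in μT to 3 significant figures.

For a finite straight segment, B = (μ₀I/4πd)(sinθ₁ + sinθ₂), where θ₁, θ₂ are the angles from the perpendicular to each end.
The perpendicular foot is at one end, so the two end-offsets along the wire are 0 and L = 1.05 m.
sinθ₁ = 0/√(0²+0.261²) = 0.0000; sinθ₂ = 1.05/√(1.05²+0.261²) = 0.9705.
B = (4π×10⁻⁷ × 0.677) / (4π × 0.261) × (0.0000 + 0.9705) = 2.52×10⁻⁷ T.

B ≈ 0.252 μT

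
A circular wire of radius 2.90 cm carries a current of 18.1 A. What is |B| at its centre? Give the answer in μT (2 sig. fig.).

At the centre of a circular loop the Biot–Savart law gives B = μ₀I/(2R).
B = (4π×10⁻⁷ × 18.1) / (2 × 0.029) = 3.92×10⁻⁴ T.

B ≈ 390 μT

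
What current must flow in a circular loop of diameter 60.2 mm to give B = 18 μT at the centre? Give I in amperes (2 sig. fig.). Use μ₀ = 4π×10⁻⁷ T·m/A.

I ≈ 0.86 A

At the centre of a circular loop B = μ₀I/(2R), so I = 2RB/μ₀.
With R = 0.0301 m, I = 2 × 0.0301 × 1.80×10⁻⁵ / (4π×10⁻⁷) = 0.862 A.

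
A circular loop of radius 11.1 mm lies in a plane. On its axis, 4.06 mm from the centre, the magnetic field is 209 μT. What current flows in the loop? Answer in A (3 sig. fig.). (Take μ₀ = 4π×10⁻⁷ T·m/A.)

I ≈ 4.46 A

On the axis of a loop, B = μ₀IR²/[2(R²+z²)^(3/2)], so I = 2B(R²+z²)^(3/2)/(μ₀R²).
R² + z² = 0.0001232 + 1.648×10⁻⁵ = 0.0001397 m²; raised to 3/2 gives 1.65×10⁻⁶ m³.
I = 2 × 2.09×10⁻⁴ × 1.65×10⁻⁶ / (1.26×10⁻⁶ × 0.0001232) = 4.46 A.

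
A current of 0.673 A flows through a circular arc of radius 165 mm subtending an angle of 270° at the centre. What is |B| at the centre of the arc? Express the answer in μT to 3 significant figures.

B ≈ 1.92 μT

The Biot–Savart field of a circular arc at its centre is B = μ₀Iφ/(4πR), with φ = 4.712 rad.
B = (4π×10⁻⁷ × 0.673 × 4.712) / (4π × 0.165) = 1.92×10⁻⁶ T.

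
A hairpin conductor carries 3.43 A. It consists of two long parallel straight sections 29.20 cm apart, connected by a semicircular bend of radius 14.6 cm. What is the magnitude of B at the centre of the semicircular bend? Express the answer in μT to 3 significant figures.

The semicircular arc contributes B_arc = μ₀I·π/(4πR) = μ₀I/(4R) = 7.38×10⁻⁶ T.
Each semi-infinite lead is at perpendicular distance R = 0.146 m from the centre, with the perpendicular foot at its near end, so it contributes μ₀I/(4πR); both point the same way, together 4.70×10⁻⁶ T.
Arc and leads all point the same direction: B = 7.38×10⁻⁶ + 4.70×10⁻⁶ = 1.21×10⁻⁵ T.

B ≈ 12.1 μT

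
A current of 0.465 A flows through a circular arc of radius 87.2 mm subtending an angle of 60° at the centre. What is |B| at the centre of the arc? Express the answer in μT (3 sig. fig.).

The Biot–Savart field of a circular arc at its centre is B = μ₀Iφ/(4πR), with φ = 1.047 rad.
B = (4π×10⁻⁷ × 0.465 × 1.047) / (4π × 0.0872) = 5.58×10⁻⁷ T.

B ≈ 0.558 μT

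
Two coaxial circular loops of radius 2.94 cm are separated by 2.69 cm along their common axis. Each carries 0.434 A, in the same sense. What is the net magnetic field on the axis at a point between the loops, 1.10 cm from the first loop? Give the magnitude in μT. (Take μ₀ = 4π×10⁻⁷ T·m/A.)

Each loop contributes B = μ₀IR²/[2(R²+z²)^(3/2)] on the axis, with z measured from that loop.
Loop 1 (z = 0.011 m): B₁ = 7.62×10⁻⁶ T. Loop 2 (z = 0.0159 m): B₂ = 6.31×10⁻⁶ T.
The fields add: B = B₁ + B₂ = 1.39×10⁻⁵ T.

B ≈ 13.9 μT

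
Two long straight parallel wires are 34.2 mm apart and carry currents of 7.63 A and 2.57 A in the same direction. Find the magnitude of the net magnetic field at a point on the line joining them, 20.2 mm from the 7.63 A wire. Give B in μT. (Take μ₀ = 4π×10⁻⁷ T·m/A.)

Each long wire gives B = μ₀I/(2πd). Distances are d₁ = 0.0202 m and d₂ = 0.014 m.
B₁ = 7.55×10⁻⁵ T, B₂ = 3.67×10⁻⁵ T.
Between parallel currents the two contributions point in opposite directions, so they subtract. B = |B₁ − B₂| = |7.55×10⁻⁵ − 3.67×10⁻⁵| = 3.88×10⁻⁵ T.

B ≈ 38.8 μT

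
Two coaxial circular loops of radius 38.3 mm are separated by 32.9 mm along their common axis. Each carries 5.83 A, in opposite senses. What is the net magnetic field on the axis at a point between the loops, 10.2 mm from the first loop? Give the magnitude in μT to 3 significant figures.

Each loop contributes B = μ₀IR²/[2(R²+z²)^(3/2)] on the axis, with z measured from that loop.
Loop 1 (z = 0.0102 m): B₁ = 8.63×10⁻⁵ T. Loop 2 (z = 0.0227 m): B₂ = 6.09×10⁻⁵ T.
The fields oppose: B = |B₁ − B₂| = 2.54×10⁻⁵ T.

B ≈ 25.4 μT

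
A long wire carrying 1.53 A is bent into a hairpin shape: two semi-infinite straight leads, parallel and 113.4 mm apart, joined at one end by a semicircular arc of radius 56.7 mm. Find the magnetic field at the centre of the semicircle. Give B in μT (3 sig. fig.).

B ≈ 13.9 μT

The semicircular arc contributes B_arc = μ₀I·π/(4πR) = μ₀I/(4R) = 8.48×10⁻⁶ T.
Each semi-infinite lead is at perpendicular distance R = 0.0567 m from the centre, with the perpendicular foot at its near end, so it contributes μ₀I/(4πR); both point the same way, together 5.40×10⁻⁶ T.
Arc and leads all point the same direction: B = 8.48×10⁻⁶ + 5.40×10⁻⁶ = 1.39×10⁻⁵ T.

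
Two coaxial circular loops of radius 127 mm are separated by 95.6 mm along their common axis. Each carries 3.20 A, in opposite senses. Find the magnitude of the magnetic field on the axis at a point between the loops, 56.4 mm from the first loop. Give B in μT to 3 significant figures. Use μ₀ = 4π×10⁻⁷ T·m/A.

Each loop contributes B = μ₀IR²/[2(R²+z²)^(3/2)] on the axis, with z measured from that loop.
Loop 1 (z = 0.0564 m): B₁ = 1.21×10⁻⁵ T. Loop 2 (z = 0.0392 m): B₂ = 1.38×10⁻⁵ T.
The fields oppose: B = |B₁ − B₂| = 1.73×10⁻⁶ T.

B ≈ 1.73 μT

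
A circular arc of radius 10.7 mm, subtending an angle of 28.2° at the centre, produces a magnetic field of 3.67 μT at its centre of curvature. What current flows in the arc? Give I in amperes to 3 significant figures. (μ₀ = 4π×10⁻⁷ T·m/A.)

For a circular arc, B = μ₀Iφ/(4πR) with φ in radians; here φ = 0.4922 rad.
So I = 4πRB/(μ₀φ) = 4π × 0.0107 × 3.67×10⁻⁶ / (4π×10⁻⁷ × 0.4922) = 0.798 A.

I ≈ 0.798 A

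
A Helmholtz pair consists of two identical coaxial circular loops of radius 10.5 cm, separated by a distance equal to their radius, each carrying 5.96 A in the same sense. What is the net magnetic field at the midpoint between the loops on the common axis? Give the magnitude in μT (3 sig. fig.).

Each loop contributes B = μ₀IR²/[2(R²+z²)^(3/2)] on the axis, with z measured from that loop.
Loop 1 (z = 0.0525 m): B₁ = 2.55×10⁻⁵ T. Loop 2 (z = 0.0525 m): B₂ = 2.55×10⁻⁵ T.
The fields add: B = B₁ + B₂ = 5.10×10⁻⁵ T.

B ≈ 51.0 μT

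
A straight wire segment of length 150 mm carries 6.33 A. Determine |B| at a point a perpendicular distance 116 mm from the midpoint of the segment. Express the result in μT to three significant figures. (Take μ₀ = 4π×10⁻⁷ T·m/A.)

For a finite straight segment, B = (μ₀I/4πd)(sinθ₁ + sinθ₂), where θ₁, θ₂ are the angles from the perpendicular to each end.
The perpendicular from the point meets the wire at its midpoint, so each end is L/2 = 0.075 m away along the wire.
sinθ₁ = 0.075/√(0.075²+0.116²) = 0.5430; sinθ₂ = 0.075/√(0.075²+0.116²) = 0.5430.
B = (4π×10⁻⁷ × 6.33) / (4π × 0.116) × (0.5430 + 0.5430) = 5.93×10⁻⁶ T.

B ≈ 5.93 μT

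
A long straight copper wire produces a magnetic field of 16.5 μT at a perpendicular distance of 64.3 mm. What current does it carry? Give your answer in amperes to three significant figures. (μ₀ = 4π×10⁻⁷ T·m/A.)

For a long straight wire B = μ₀I/(2πd), so I = 2πdB/μ₀.
I = 2π × 0.0643 × 1.65×10⁻⁵ / (4π×10⁻⁷) = 5.30 A.

I ≈ 5.30 A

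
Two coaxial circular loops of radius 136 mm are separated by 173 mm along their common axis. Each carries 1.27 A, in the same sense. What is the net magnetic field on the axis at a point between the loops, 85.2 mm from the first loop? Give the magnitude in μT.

Each loop contributes B = μ₀IR²/[2(R²+z²)^(3/2)] on the axis, with z measured from that loop.
Loop 1 (z = 0.0852 m): B₁ = 3.57×10⁻⁶ T. Loop 2 (z = 0.0878 m): B₂ = 3.48×10⁻⁶ T.
The fields add: B = B₁ + B₂ = 7.05×10⁻⁶ T.

B ≈ 7.05 μT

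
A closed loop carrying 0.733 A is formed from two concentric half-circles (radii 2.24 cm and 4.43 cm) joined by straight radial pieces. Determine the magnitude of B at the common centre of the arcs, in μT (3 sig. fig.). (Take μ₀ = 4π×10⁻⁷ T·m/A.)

B ≈ 5.08 μT

The radial connectors point toward the centre, so dl × r̂ = 0 and they contribute nothing.
Each semicircle gives μ₀I/(4R): inner arc 1.03×10⁻⁵ T, outer arc 5.20×10⁻⁶ T.
The two arcs carry current in opposite angular senses, so their fields oppose: B = |1.03×10⁻⁵ − 5.20×10⁻⁶| = 5.08×10⁻⁶ T.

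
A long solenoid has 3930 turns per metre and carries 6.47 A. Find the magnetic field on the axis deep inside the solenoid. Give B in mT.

Inside a long solenoid, B = μ₀nI with n = 3930 turns/m.
B = 4π×10⁻⁷ × 3930 × 6.47 = 3.20×10⁻² T.

B ≈ 32.0 mT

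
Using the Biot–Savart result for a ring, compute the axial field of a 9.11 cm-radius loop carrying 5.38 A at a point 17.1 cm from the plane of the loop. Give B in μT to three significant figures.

On the axis of a circular loop, B = μ₀IR² / [2(R²+z²)^(3/2)].
R² + z² = (0.0911)² + (0.171)² = 0.03754 m², and (R²+z²)^(3/2) = 7.27×10⁻³ m³.
B = (4π×10⁻⁷ × 5.38 × 0.008299) / (2 × 7.27×10⁻³) = 3.86×10⁻⁶ T.

B ≈ 3.86 μT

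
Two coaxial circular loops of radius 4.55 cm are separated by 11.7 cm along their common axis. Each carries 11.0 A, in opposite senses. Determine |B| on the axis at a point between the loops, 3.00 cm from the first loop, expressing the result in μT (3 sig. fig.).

Each loop contributes B = μ₀IR²/[2(R²+z²)^(3/2)] on the axis, with z measured from that loop.
Loop 1 (z = 0.03 m): B₁ = 8.84×10⁻⁵ T. Loop 2 (z = 0.087 m): B₂ = 1.51×10⁻⁵ T.
The fields oppose: B = |B₁ − B₂| = 7.33×10⁻⁵ T.

B ≈ 73.3 μT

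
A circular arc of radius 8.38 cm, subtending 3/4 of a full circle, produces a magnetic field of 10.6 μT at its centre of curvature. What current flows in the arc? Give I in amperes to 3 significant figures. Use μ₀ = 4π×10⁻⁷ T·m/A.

For a circular arc, B = μ₀Iφ/(4πR) with φ in radians; here φ = 4.712 rad.
So I = 4πRB/(μ₀φ) = 4π × 0.0838 × 1.06×10⁻⁵ / (4π×10⁻⁷ × 4.712) = 1.88 A.

I ≈ 1.88 A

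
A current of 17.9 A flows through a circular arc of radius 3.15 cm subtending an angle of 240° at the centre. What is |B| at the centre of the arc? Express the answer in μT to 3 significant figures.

The Biot–Savart field of a circular arc at its centre is B = μ₀Iφ/(4πR), with φ = 4.189 rad.
B = (4π×10⁻⁷ × 17.9 × 4.189) / (4π × 0.0315) = 2.38×10⁻⁴ T.

B ≈ 238 μT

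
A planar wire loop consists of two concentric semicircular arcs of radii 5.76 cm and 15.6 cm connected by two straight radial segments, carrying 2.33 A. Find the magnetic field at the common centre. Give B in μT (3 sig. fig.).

The radial connectors point toward the centre, so dl × r̂ = 0 and they contribute nothing.
Each semicircle gives μ₀I/(4R): inner arc 1.27×10⁻⁵ T, outer arc 4.69×10⁻⁶ T.
The two arcs carry current in opposite angular senses, so their fields oppose: B = |1.27×10⁻⁵ − 4.69×10⁻⁶| = 8.02×10⁻⁶ T.

B ≈ 8.02 μT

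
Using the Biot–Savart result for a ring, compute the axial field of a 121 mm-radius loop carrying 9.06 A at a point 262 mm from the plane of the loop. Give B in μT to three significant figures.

B ≈ 3.47 μT

On the axis of a circular loop, B = μ₀IR² / [2(R²+z²)^(3/2)].
R² + z² = (0.121)² + (0.262)² = 0.08329 m², and (R²+z²)^(3/2) = 2.40×10⁻² m³.
B = (4π×10⁻⁷ × 9.06 × 0.01464) / (2 × 2.40×10⁻²) = 3.47×10⁻⁶ T.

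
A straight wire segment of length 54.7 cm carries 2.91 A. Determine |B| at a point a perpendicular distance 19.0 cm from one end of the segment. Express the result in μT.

B ≈ 1.45 μT

For a finite straight segment, B = (μ₀I/4πd)(sinθ₁ + sinθ₂), where θ₁, θ₂ are the angles from the perpendicular to each end.
The perpendicular foot is at one end, so the two end-offsets along the wire are 0 and L = 0.547 m.
sinθ₁ = 0/√(0²+0.19²) = 0.0000; sinθ₂ = 0.547/√(0.547²+0.19²) = 0.9446.
B = (4π×10⁻⁷ × 2.91) / (4π × 0.19) × (0.0000 + 0.9446) = 1.45×10⁻⁶ T.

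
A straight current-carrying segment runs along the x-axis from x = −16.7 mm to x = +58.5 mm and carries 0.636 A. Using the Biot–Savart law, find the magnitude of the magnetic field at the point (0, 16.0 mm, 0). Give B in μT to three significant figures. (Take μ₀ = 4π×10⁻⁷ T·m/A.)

B ≈ 6.70 μT

For a finite straight segment, B = (μ₀I/4πd)(sinθ₁ + sinθ₂), where θ₁, θ₂ are the angles from the perpendicular to each end.
The perpendicular distance is d = 0.016 m; the end-offsets along the wire are a = 0.0167 m and b = 0.0585 m.
sinθ₁ = 0.0167/√(0.0167²+0.016²) = 0.7221; sinθ₂ = 0.0585/√(0.0585²+0.016²) = 0.9646.
B = (4π×10⁻⁷ × 0.636) / (4π × 0.016) × (0.7221 + 0.9646) = 6.70×10⁻⁶ T.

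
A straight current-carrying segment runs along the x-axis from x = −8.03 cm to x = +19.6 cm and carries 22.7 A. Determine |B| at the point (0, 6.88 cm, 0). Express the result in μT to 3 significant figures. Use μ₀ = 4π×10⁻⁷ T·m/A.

B ≈ 56.2 μT

For a finite straight segment, B = (μ₀I/4πd)(sinθ₁ + sinθ₂), where θ₁, θ₂ are the angles from the perpendicular to each end.
The perpendicular distance is d = 0.0688 m; the end-offsets along the wire are a = 0.0803 m and b = 0.196 m.
sinθ₁ = 0.0803/√(0.0803²+0.0688²) = 0.7594; sinθ₂ = 0.196/√(0.196²+0.0688²) = 0.9436.
B = (4π×10⁻⁷ × 22.7) / (4π × 0.0688) × (0.7594 + 0.9436) = 5.62×10⁻⁵ T.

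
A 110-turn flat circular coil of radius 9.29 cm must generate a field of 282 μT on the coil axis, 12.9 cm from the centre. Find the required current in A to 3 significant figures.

For an N-turn coil, B = Nμ₀IR²/[2(R²+z²)^(3/2)] with R = 0.0929 m, z = 0.129 m, so I = 2B(R²+z²)^(3/2)/(Nμ₀R²) = 2 × 2.82×10⁻⁴ × 4.02×10⁻³ / (110 × 4π×10⁻⁷ × 0.00863) = 1.90 A.

I ≈ 1.90 A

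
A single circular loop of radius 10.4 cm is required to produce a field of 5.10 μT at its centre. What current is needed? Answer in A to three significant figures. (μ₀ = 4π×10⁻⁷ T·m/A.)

I ≈ 0.844 A

At the centre of a circular loop B = μ₀I/(2R), so I = 2RB/μ₀.
With R = 0.104 m, I = 2 × 0.104 × 5.10×10⁻⁶ / (4π×10⁻⁷) = 0.844 A.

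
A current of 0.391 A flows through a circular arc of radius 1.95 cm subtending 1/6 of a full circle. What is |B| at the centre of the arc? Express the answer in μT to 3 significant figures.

B ≈ 2.10 μT

The Biot–Savart field of a circular arc at its centre is B = μ₀Iφ/(4πR), with φ = 1.047 rad.
B = (4π×10⁻⁷ × 0.391 × 1.047) / (4π × 0.0195) = 2.10×10⁻⁶ T.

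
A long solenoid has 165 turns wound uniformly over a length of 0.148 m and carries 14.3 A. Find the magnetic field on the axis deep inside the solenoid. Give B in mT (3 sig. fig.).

B ≈ 20.0 mT

Inside a long solenoid, B = μ₀nI with n = 1115 turns/m.
B = 4π×10⁻⁷ × 1115 × 14.3 = 2.00×10⁻² T.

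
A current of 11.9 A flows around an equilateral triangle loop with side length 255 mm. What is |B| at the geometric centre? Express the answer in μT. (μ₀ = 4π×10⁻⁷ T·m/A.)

Each side is a finite straight segment at perpendicular distance d = a/(2 tan(π/3)) = 0.07361 m from the centre, with end-angles ±π/3.
One side contributes B₁ = (μ₀I/4πd)·2 sin(π/3) = 2.80×10⁻⁵ T.
All 3 sides add in the same direction: B = 3 × 2.80×10⁻⁵ = 8.40×10⁻⁵ T.

B ≈ 84.0 μT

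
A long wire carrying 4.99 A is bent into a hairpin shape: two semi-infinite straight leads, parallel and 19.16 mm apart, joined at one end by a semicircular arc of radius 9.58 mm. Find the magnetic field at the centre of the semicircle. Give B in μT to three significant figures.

B ≈ 268 μT

The semicircular arc contributes B_arc = μ₀I·π/(4πR) = μ₀I/(4R) = 1.64×10⁻⁴ T.
Each semi-infinite lead is at perpendicular distance R = 0.00958 m from the centre, with the perpendicular foot at its near end, so it contributes μ₀I/(4πR); both point the same way, together 1.04×10⁻⁴ T.
Arc and leads all point the same direction: B = 1.64×10⁻⁴ + 1.04×10⁻⁴ = 2.68×10⁻⁴ T.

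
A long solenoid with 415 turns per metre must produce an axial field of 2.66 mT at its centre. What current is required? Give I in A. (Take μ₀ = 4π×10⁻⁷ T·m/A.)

Inside a long solenoid B = μ₀nI with n = 415 m⁻¹, so I = B/(μ₀n).
I = 2.66×10⁻³ / (4π×10⁻⁷ × 415) = 5.10 A.

I ≈ 5.10 A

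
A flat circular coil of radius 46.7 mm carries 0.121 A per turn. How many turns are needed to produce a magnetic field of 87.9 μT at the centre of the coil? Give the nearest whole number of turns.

For an N-turn coil, B = Nμ₀I/(2R). A single turn gives B₁ = 1.63×10⁻⁶ T with R = 0.0467 m.
N = B/B₁ = 8.79×10⁻⁵ / 1.63×10⁻⁶ = 53.99.

N = 54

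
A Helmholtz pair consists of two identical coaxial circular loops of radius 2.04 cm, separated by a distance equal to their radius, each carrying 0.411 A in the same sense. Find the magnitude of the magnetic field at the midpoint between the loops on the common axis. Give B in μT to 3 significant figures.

Each loop contributes B = μ₀IR²/[2(R²+z²)^(3/2)] on the axis, with z measured from that loop.
Loop 1 (z = 0.0102 m): B₁ = 9.06×10⁻⁶ T. Loop 2 (z = 0.0102 m): B₂ = 9.06×10⁻⁶ T.
The fields add: B = B₁ + B₂ = 1.81×10⁻⁵ T.

B ≈ 18.1 μT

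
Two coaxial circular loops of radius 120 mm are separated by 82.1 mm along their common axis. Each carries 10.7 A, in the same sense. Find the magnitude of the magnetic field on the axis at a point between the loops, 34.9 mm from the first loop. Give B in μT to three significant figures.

Each loop contributes B = μ₀IR²/[2(R²+z²)^(3/2)] on the axis, with z measured from that loop.
Loop 1 (z = 0.0349 m): B₁ = 4.96×10⁻⁵ T. Loop 2 (z = 0.0472 m): B₂ = 4.52×10⁻⁵ T.
The fields add: B = B₁ + B₂ = 9.48×10⁻⁵ T.

B ≈ 94.8 μT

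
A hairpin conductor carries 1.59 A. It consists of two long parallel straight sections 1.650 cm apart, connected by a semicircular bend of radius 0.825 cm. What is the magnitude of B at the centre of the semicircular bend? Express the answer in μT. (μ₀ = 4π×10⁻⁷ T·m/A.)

B ≈ 99.1 μT

The semicircular arc contributes B_arc = μ₀I·π/(4πR) = μ₀I/(4R) = 6.05×10⁻⁵ T.
Each semi-infinite lead is at perpendicular distance R = 0.00825 m from the centre, with the perpendicular foot at its near end, so it contributes μ₀I/(4πR); both point the same way, together 3.85×10⁻⁵ T.
Arc and leads all point the same direction: B = 6.05×10⁻⁵ + 3.85×10⁻⁵ = 9.91×10⁻⁵ T.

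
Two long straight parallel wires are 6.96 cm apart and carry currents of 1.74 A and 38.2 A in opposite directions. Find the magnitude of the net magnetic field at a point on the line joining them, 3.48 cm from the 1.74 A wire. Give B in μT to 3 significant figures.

B ≈ 230 μT

Each long wire gives B = μ₀I/(2πd). Distances are d₁ = 0.0348 m and d₂ = 0.0348 m.
B₁ = 1.00×10⁻⁵ T, B₂ = 2.20×10⁻⁴ T.
Between antiparallel currents both contributions point the same way, so they add. B = B₁ + B₂ = 1.00×10⁻⁵ + 2.20×10⁻⁴ = 2.30×10⁻⁴ T.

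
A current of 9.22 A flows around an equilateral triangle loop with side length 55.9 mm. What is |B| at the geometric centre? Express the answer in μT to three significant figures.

Each side is a finite straight segment at perpendicular distance d = a/(2 tan(π/3)) = 0.01614 m from the centre, with end-angles ±π/3.
One side contributes B₁ = (μ₀I/4πd)·2 sin(π/3) = 9.90×10⁻⁵ T.
All 3 sides add in the same direction: B = 3 × 9.90×10⁻⁵ = 2.97×10⁻⁴ T.

B ≈ 297 μT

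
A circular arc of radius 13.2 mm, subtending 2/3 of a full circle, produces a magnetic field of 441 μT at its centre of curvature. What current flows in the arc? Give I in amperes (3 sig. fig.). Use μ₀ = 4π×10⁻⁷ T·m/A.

I ≈ 13.9 A

For a circular arc, B = μ₀Iφ/(4πR) with φ in radians; here φ = 4.189 rad.
So I = 4πRB/(μ₀φ) = 4π × 0.0132 × 4.41×10⁻⁴ / (4π×10⁻⁷ × 4.189) = 13.9 A.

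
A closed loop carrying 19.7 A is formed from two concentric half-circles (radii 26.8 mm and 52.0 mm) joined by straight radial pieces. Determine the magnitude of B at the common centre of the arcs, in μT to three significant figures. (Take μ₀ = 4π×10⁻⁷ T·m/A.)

B ≈ 112 μT

The radial connectors point toward the centre, so dl × r̂ = 0 and they contribute nothing.
Each semicircle gives μ₀I/(4R): inner arc 2.31×10⁻⁴ T, outer arc 1.19×10⁻⁴ T.
The two arcs carry current in opposite angular senses, so their fields oppose: B = |2.31×10⁻⁴ − 1.19×10⁻⁴| = 1.12×10⁻⁴ T.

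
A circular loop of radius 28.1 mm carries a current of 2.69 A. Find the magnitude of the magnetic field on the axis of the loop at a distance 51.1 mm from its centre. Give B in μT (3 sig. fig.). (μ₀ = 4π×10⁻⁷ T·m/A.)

B ≈ 6.73 μT

On the axis of a circular loop, B = μ₀IR² / [2(R²+z²)^(3/2)].
R² + z² = (0.0281)² + (0.0511)² = 0.003401 m², and (R²+z²)^(3/2) = 1.98×10⁻⁴ m³.
B = (4π×10⁻⁷ × 2.69 × 0.0007896) / (2 × 1.98×10⁻⁴) = 6.73×10⁻⁶ T.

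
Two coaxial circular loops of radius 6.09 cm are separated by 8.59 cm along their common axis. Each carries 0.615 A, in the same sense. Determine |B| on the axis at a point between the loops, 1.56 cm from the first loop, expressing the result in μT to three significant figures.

B ≈ 7.55 μT

Each loop contributes B = μ₀IR²/[2(R²+z²)^(3/2)] on the axis, with z measured from that loop.
Loop 1 (z = 0.0156 m): B₁ = 5.77×10⁻⁶ T. Loop 2 (z = 0.0703 m): B₂ = 1.78×10⁻⁶ T.
The fields add: B = B₁ + B₂ = 7.55×10⁻⁶ T.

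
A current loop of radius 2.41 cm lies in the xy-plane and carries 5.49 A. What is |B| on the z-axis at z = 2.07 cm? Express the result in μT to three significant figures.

B ≈ 62.5 μT

On the axis of a circular loop, B = μ₀IR² / [2(R²+z²)^(3/2)].
R² + z² = (0.0241)² + (0.0207)² = 0.001009 m², and (R²+z²)^(3/2) = 3.21×10⁻⁵ m³.
B = (4π×10⁻⁷ × 5.49 × 0.0005808) / (2 × 3.21×10⁻⁵) = 6.25×10⁻⁵ T.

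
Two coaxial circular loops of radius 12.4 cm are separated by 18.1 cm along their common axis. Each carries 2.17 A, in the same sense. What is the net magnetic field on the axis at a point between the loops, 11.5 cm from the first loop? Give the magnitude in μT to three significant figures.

Each loop contributes B = μ₀IR²/[2(R²+z²)^(3/2)] on the axis, with z measured from that loop.
Loop 1 (z = 0.115 m): B₁ = 4.33×10⁻⁶ T. Loop 2 (z = 0.066 m): B₂ = 7.56×10⁻⁶ T.
The fields add: B = B₁ + B₂ = 1.19×10⁻⁵ T.

B ≈ 11.9 μT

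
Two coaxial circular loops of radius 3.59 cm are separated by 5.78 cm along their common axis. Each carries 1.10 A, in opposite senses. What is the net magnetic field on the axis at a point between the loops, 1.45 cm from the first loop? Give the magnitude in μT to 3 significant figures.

Each loop contributes B = μ₀IR²/[2(R²+z²)^(3/2)] on the axis, with z measured from that loop.
Loop 1 (z = 0.0145 m): B₁ = 1.53×10⁻⁵ T. Loop 2 (z = 0.0433 m): B₂ = 5.01×10⁻⁶ T.
The fields oppose: B = |B₁ − B₂| = 1.03×10⁻⁵ T.

B ≈ 10.3 μT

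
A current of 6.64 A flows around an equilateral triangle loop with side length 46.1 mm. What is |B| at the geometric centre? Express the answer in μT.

B ≈ 259 μT

Each side is a finite straight segment at perpendicular distance d = a/(2 tan(π/3)) = 0.01331 m from the centre, with end-angles ±π/3.
One side contributes B₁ = (μ₀I/4πd)·2 sin(π/3) = 8.64×10⁻⁵ T.
All 3 sides add in the same direction: B = 3 × 8.64×10⁻⁵ = 2.59×10⁻⁴ T.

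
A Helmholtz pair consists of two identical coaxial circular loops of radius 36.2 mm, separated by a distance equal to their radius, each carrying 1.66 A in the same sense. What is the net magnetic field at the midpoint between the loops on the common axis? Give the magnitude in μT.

Each loop contributes B = μ₀IR²/[2(R²+z²)^(3/2)] on the axis, with z measured from that loop.
Loop 1 (z = 0.0181 m): B₁ = 2.06×10⁻⁵ T. Loop 2 (z = 0.0181 m): B₂ = 2.06×10⁻⁵ T.
The fields add: B = B₁ + B₂ = 4.12×10⁻⁵ T.

B ≈ 41.2 μT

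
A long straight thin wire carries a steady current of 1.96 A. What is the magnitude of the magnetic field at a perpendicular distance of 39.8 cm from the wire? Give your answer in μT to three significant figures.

For an infinitely long straight wire, B = μ₀I/(2πd).
B = (4π×10⁻⁷ × 1.96) / (2π × 0.398) = 9.85×10⁻⁷ T.

B ≈ 0.985 μT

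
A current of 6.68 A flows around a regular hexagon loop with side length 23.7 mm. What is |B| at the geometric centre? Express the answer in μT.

B ≈ 195 μT

Each side is a finite straight segment at perpendicular distance d = a/(2 tan(π/6)) = 0.02052 m from the centre, with end-angles ±π/6.
One side contributes B₁ = (μ₀I/4πd)·2 sin(π/6) = 3.25×10⁻⁵ T.
All 6 sides add in the same direction: B = 6 × 3.25×10⁻⁵ = 1.95×10⁻⁴ T.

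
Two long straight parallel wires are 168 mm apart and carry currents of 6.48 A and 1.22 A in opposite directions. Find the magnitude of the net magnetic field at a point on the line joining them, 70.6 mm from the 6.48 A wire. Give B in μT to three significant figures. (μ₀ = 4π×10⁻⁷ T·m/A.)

Each long wire gives B = μ₀I/(2πd). Distances are d₁ = 0.0706 m and d₂ = 0.0974 m.
B₁ = 1.84×10⁻⁵ T, B₂ = 2.51×10⁻⁶ T.
Between antiparallel currents both contributions point the same way, so they add. B = B₁ + B₂ = 1.84×10⁻⁵ + 2.51×10⁻⁶ = 2.09×10⁻⁵ T.

B ≈ 20.9 μT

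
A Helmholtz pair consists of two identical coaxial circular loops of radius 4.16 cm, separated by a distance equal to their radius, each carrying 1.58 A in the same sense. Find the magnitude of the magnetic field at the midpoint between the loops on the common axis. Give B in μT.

B ≈ 34.2 μT

Each loop contributes B = μ₀IR²/[2(R²+z²)^(3/2)] on the axis, with z measured from that loop.
Loop 1 (z = 0.0208 m): B₁ = 1.71×10⁻⁵ T. Loop 2 (z = 0.0208 m): B₂ = 1.71×10⁻⁵ T.
The fields add: B = B₁ + B₂ = 3.42×10⁻⁵ T.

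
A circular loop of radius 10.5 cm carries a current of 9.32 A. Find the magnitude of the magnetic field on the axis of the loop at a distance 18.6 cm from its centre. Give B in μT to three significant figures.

B ≈ 6.63 μT

On the axis of a circular loop, B = μ₀IR² / [2(R²+z²)^(3/2)].
R² + z² = (0.105)² + (0.186)² = 0.04562 m², and (R²+z²)^(3/2) = 9.74×10⁻³ m³.
B = (4π×10⁻⁷ × 9.32 × 0.01102) / (2 × 9.74×10⁻³) = 6.63×10⁻⁶ T.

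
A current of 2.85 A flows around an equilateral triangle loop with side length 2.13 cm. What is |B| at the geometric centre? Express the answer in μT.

Each side is a finite straight segment at perpendicular distance d = a/(2 tan(π/3)) = 0.006149 m from the centre, with end-angles ±π/3.
One side contributes B₁ = (μ₀I/4πd)·2 sin(π/3) = 8.03×10⁻⁵ T.
All 3 sides add in the same direction: B = 3 × 8.03×10⁻⁵ = 2.41×10⁻⁴ T.

B ≈ 241 μT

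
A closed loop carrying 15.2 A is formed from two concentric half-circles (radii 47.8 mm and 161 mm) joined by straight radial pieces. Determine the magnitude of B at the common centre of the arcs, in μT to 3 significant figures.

The radial connectors point toward the centre, so dl × r̂ = 0 and they contribute nothing.
Each semicircle gives μ₀I/(4R): inner arc 9.99×10⁻⁵ T, outer arc 2.97×10⁻⁵ T.
The two arcs carry current in opposite angular senses, so their fields oppose: B = |9.99×10⁻⁵ − 2.97×10⁻⁵| = 7.02×10⁻⁵ T.

B ≈ 70.2 μT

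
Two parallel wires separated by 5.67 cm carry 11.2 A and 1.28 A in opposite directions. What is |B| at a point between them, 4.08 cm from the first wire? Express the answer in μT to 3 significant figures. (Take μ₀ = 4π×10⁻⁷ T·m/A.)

Each long wire gives B = μ₀I/(2πd). Distances are d₁ = 0.0408 m and d₂ = 0.0159 m.
B₁ = 5.49×10⁻⁵ T, B₂ = 1.61×10⁻⁵ T.
Between antiparallel currents both contributions point the same way, so they add. B = B₁ + B₂ = 5.49×10⁻⁵ + 1.61×10⁻⁵ = 7.10×10⁻⁵ T.

B ≈ 71.0 μT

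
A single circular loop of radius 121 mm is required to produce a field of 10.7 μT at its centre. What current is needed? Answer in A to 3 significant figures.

At the centre of a circular loop B = μ₀I/(2R), so I = 2RB/μ₀.
With R = 0.121 m, I = 2 × 0.121 × 1.07×10⁻⁵ / (4π×10⁻⁷) = 2.06 A.

I ≈ 2.06 A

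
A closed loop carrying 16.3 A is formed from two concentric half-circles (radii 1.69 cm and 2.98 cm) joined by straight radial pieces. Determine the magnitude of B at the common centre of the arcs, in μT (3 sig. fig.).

The radial connectors point toward the centre, so dl × r̂ = 0 and they contribute nothing.
Each semicircle gives μ₀I/(4R): inner arc 3.03×10⁻⁴ T, outer arc 1.72×10⁻⁴ T.
The two arcs carry current in opposite angular senses, so their fields oppose: B = |3.03×10⁻⁴ − 1.72×10⁻⁴| = 1.31×10⁻⁴ T.

B ≈ 131 μT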